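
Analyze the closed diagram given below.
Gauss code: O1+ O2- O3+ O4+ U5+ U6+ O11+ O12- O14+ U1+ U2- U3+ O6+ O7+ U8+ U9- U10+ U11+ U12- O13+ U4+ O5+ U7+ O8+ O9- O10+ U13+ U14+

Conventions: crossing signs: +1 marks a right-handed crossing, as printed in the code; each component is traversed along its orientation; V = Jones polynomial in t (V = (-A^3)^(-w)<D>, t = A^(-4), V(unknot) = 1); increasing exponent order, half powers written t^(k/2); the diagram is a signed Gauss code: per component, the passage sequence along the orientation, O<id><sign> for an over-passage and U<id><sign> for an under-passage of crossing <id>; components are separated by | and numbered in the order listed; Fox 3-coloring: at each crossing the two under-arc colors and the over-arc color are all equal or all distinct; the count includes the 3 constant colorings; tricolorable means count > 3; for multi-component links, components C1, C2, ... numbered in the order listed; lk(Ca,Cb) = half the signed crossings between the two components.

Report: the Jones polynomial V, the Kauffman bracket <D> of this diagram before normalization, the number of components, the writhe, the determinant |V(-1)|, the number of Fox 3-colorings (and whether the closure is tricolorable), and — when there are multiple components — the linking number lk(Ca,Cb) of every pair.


V(t) = t^3 + t^5 - t^8
bracket: -A^-8 + A^4 + A^12, w = +8
1 component, writhe +8, over 14 crossings
det 3, colorings 9 of 3^14 — tricolorable
observation: V spans 5 powers of t: at least 5 crossings in any diagram


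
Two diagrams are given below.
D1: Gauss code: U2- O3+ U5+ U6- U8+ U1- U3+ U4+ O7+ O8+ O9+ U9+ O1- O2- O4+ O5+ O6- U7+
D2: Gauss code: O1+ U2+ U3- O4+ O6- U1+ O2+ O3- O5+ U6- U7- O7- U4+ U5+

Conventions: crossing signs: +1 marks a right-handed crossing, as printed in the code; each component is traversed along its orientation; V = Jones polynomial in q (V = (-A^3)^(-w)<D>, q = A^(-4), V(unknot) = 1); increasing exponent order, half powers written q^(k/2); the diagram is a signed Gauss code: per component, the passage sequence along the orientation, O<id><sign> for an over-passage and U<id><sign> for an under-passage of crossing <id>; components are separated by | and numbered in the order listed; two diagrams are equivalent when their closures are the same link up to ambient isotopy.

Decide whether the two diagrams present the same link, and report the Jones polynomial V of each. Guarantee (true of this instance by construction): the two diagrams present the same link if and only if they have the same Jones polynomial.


same link: yes
V(D1) = 1  [9 crossings, <D> = -A^9, w = +3]
D2 (bracket -A^3; 7 crossings at w = +1): V = 1
note: all 2 diagrams share one V(q), hence one class


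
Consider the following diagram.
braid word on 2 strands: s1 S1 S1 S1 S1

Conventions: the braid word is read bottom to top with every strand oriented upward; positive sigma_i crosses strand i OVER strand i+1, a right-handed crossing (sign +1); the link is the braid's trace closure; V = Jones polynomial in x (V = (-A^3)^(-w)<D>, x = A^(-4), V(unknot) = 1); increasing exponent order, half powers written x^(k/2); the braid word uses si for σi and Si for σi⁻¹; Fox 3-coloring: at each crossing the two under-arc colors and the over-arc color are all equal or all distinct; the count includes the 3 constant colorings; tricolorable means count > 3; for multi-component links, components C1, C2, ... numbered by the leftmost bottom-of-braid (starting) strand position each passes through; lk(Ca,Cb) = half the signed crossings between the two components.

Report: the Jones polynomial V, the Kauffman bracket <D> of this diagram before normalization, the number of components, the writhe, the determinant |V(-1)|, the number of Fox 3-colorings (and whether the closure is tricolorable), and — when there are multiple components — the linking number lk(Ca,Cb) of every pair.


V = -x^-4 + x^-3 + x^-1
<D> = -A^-5 - A^3 + A^7 (w = -3)
1 component over 5 crossings, w = -3
9 Fox colorings among 3^5, |V(-1)| = 3: tricolorable
why: one generator, power 3: the (2,3) torus pattern


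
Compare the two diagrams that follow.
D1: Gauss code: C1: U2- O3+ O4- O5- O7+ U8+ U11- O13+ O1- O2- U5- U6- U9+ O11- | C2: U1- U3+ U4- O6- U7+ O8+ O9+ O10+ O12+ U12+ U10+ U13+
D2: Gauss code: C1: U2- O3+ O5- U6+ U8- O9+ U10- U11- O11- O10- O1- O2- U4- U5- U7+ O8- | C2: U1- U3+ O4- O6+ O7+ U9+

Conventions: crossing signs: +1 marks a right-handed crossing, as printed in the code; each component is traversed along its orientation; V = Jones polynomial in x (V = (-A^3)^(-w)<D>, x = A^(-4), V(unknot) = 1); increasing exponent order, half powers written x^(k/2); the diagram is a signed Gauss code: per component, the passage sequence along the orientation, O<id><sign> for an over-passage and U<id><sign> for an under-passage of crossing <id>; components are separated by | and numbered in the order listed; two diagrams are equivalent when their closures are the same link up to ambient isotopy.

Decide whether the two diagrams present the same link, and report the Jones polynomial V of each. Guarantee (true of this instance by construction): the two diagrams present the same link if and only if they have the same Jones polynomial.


same link: yes
V(D1) = x^(-7/2) - x^(-5/2) + x^(-3/2) - 2x^(-1/2) - x^(3/2)  [13 crossings, <D> = A^-3 + 2A^5 - A^9 + A^13 - A^17, w = +1]
D2 (bracket A^-15 + 2A^-7 - A^-3 + A - A^5; 11 crossings at w = -3): V = x^(-7/2) - x^(-5/2) + x^(-3/2) - 2x^(-1/2) - x^(3/2)
note: Reidemeister moves carry D1 (13 crossings) to D2 (11)


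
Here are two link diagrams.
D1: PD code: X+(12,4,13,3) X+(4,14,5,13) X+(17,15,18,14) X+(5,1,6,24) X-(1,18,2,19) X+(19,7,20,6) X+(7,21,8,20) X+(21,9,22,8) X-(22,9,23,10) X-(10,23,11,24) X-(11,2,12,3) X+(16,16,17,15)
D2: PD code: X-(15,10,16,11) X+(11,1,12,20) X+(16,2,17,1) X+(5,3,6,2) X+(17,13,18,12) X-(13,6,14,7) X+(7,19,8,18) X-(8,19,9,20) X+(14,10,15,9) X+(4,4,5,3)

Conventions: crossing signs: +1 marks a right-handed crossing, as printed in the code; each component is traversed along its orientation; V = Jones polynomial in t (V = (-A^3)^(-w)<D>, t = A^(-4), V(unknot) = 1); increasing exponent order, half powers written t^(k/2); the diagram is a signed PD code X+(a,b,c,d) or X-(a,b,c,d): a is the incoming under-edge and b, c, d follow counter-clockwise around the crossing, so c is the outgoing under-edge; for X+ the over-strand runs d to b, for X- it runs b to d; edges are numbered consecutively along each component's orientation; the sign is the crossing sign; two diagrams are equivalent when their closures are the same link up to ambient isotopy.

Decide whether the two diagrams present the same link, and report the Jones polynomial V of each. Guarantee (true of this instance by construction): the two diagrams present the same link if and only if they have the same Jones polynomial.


equivalent: yes
D1 (bracket A^12; 12 crossings at w = +4): V = 1
V(D2) = 1  (w +4, c 10, <D> = A^12)
key observation: Reidemeister moves carry D1 (12 crossings) to D2 (10)


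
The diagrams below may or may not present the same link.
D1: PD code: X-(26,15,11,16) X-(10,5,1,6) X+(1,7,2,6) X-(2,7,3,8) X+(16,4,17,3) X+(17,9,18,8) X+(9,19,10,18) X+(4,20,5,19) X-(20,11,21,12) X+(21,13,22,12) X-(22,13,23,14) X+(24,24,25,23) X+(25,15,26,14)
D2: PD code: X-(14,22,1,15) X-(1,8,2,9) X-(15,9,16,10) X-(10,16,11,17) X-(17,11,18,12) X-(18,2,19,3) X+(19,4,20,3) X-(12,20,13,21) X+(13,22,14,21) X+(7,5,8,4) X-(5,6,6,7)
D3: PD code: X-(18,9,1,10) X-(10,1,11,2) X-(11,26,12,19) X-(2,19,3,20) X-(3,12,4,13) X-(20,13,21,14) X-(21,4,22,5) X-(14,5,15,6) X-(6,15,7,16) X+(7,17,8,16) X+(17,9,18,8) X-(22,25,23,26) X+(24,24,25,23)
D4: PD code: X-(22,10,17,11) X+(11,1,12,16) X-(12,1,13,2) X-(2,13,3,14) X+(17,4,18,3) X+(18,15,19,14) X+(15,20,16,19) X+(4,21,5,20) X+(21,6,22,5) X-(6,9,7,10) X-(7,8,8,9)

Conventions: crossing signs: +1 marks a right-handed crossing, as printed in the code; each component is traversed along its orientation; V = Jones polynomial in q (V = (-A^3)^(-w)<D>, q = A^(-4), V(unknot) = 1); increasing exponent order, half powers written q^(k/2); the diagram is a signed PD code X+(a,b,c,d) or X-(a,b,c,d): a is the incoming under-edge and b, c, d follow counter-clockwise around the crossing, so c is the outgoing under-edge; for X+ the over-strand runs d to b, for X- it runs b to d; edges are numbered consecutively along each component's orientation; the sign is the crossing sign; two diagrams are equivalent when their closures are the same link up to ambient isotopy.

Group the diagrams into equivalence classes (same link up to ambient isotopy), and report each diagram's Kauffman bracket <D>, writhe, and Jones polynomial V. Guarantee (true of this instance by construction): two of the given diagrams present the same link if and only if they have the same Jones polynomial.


equivalence classes: {D1, D4} | {D2} | {D3}
D1 (bracket A^-9 + A^-1 - A^3 + A^7; 13 crossings at w = +3): V = -q^(1/2) + q^(3/2) - q^(5/2) - q^(9/2)
V(D2) = -q^(-11/2) + q^(-9/2) - q^(-7/2) - q^(-3/2)  [11 crossings, <D> = A^-9 + A^-1 - A^3 + A^7, w = -5]
V(D3) = q^(-15/2) - q^(-13/2) - q^(-9/2) - q^(-5/2)  (w -7, c 13, <D> = A^-11 + A^-3 + A^5 - A^9)
V(D4) = -q^(1/2) + q^(3/2) - q^(5/2) - q^(9/2)  [11 crossings, <D> = A^-15 + A^-7 - A^-3 + A, w = +1]
key observation: comparing 4 Jones polynomials yields 3 groups


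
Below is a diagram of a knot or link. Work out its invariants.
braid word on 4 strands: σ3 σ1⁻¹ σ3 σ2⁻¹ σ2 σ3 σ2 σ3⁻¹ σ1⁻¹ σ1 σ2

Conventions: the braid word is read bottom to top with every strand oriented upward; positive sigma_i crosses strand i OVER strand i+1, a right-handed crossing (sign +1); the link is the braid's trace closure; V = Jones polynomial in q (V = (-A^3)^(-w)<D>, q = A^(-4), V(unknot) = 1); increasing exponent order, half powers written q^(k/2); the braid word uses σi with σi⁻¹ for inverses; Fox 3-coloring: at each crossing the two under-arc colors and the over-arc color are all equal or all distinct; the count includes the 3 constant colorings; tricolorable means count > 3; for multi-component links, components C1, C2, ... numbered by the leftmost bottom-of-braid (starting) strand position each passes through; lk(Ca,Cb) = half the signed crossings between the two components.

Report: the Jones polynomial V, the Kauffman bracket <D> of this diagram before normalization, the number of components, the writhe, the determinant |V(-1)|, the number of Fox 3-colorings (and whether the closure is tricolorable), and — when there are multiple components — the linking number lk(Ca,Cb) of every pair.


Jones polynomial: V(q) = q - q^2 + 2q^3 - q^4 + q^5 - q^6
<D> = A^-15 - A^-11 + A^-7 - 2A^-3 + A - A^5; writhe +3
components 1, writhe +3 (11 crossings)
3-colorings: 3 of 3^11, det 7 — not tricolorable
note: det 7 = |V(-1)|; not divisible by 3, so not tricolorable


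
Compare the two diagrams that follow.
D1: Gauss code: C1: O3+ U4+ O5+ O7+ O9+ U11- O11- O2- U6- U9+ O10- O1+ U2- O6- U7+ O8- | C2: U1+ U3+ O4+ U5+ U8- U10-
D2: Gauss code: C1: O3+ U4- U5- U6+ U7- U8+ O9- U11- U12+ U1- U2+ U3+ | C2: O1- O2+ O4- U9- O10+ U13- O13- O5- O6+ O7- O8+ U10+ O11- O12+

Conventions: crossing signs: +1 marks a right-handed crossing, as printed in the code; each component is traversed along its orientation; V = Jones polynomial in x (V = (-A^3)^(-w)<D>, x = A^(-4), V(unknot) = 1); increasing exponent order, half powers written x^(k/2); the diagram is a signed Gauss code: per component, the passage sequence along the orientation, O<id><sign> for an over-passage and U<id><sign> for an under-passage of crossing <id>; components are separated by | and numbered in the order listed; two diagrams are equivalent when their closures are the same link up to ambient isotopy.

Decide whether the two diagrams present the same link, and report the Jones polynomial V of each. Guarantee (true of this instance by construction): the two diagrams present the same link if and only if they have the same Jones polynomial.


same link: no
V(D1) = -x^(1/2) - x^(5/2)  [11 crossings, <D> = A^-7 + A, w = +1]
V(D2) = -x^(-5/2) - x^(-1/2)  (w -1, c 13, <D> = A^-1 + A^7)
note: 2 classes among 2 diagrams; unequal V(x) rules out equality


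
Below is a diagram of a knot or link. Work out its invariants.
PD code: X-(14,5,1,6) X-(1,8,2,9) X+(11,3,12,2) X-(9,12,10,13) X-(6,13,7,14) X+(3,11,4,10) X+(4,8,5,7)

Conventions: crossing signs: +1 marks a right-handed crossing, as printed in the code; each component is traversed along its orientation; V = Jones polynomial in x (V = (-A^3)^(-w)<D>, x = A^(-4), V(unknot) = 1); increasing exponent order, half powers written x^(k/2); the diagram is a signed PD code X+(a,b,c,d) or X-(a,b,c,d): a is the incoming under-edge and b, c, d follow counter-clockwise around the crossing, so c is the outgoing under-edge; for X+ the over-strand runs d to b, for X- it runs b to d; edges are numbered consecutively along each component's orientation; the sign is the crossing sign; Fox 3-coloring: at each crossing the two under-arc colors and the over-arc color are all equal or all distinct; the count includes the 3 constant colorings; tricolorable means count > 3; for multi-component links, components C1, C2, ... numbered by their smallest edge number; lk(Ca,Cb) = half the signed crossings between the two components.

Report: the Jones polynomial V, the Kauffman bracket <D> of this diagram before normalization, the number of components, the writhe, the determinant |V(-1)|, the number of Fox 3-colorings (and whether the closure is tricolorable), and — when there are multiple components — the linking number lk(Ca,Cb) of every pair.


V = x^-4 - x^-3 + x^-2 - 2x^-1 + 2 - x + x^2
<D> = -A^-11 + A^-7 - 2A^-3 + 2A - A^5 + A^9 - A^13 (w = -1)
1 component over 7 crossings, w = -1
9 Fox colorings among 3^7, |V(-1)| = 9: tricolorable
why: |V(-1)| = 9: so tricolorable, since 3 divides 9


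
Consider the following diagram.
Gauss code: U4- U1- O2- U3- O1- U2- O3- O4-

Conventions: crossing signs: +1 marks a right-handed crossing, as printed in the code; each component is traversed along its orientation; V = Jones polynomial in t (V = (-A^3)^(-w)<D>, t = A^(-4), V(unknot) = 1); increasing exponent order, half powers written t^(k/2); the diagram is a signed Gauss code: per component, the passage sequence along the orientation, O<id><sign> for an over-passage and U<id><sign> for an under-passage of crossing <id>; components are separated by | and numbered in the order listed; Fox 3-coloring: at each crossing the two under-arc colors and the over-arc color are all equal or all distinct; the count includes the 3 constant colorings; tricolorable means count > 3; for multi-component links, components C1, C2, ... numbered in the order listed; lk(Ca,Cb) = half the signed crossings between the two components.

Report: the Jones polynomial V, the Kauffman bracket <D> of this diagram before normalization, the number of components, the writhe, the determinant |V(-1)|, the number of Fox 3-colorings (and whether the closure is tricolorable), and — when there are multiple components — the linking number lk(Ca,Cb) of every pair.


V = -t^-4 + t^-3 + t^-1
<D> = A^-8 + 1 - A^4 (w = -4)
1 component over 4 crossings, w = -4
9 Fox colorings among 3^4, |V(-1)| = 3: tricolorable
why: the span of V is 3, forcing >= 3 crossings in any diagram


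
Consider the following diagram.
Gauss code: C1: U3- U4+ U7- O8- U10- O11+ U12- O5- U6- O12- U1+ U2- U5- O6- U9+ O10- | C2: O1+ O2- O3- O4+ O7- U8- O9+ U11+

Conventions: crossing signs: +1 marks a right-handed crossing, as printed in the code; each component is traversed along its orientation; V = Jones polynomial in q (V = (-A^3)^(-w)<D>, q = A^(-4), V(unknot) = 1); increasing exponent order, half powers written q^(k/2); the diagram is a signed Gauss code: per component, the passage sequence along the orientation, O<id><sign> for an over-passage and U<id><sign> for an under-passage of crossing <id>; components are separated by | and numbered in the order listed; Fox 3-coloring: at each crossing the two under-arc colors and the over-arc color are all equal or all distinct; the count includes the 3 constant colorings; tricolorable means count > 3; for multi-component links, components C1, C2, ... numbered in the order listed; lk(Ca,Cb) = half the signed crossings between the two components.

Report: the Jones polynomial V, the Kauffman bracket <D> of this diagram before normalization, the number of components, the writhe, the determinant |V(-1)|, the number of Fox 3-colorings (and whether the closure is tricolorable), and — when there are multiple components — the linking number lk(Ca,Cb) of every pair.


V = -q^(-15/2) + 3q^(-13/2) - 3q^(-11/2) + 4q^(-9/2) - 5q^(-7/2) + 3q^(-5/2) - 3q^(-3/2) + q^(-1/2) - q^(1/2)
<D> = -A^-14 + A^-10 - 3A^-6 + 3A^-2 - 5A^2 + 4A^6 - 3A^10 + 3A^14 - A^18 (w = -4)
2 components over 12 crossings, w = -4
lk(C1,C2): 0
9 Fox colorings among 3^12, |V(-1)| = 24: tricolorable
why: |V(-1)| = 24: so tricolorable, since 3 divides 24


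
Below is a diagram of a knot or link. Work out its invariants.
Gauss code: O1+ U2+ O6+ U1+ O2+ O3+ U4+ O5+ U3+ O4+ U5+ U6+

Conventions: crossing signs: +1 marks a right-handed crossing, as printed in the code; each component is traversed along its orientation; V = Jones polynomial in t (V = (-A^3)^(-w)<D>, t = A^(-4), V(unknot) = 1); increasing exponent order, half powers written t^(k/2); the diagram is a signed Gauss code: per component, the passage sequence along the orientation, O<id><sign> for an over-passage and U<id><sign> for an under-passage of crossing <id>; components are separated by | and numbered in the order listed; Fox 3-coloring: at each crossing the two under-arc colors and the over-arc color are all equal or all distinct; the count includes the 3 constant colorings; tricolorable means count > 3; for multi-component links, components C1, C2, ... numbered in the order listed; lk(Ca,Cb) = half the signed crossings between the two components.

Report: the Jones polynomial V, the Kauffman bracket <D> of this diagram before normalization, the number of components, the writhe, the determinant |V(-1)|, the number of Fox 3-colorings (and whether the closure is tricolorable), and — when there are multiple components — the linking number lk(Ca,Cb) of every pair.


V(t) = t^2 + 2t^4 - 2t^5 + t^6 - 2t^7 + t^8
bracket: A^-14 - 2A^-10 + A^-6 - 2A^-2 + 2A^2 + A^10, w = +6
1 component, writhe +6, over 6 crossings
det 9, colorings 27 of 3^6 — tricolorable
observation: det 9 = |V(-1)|; divisible by 3, so tricolorable


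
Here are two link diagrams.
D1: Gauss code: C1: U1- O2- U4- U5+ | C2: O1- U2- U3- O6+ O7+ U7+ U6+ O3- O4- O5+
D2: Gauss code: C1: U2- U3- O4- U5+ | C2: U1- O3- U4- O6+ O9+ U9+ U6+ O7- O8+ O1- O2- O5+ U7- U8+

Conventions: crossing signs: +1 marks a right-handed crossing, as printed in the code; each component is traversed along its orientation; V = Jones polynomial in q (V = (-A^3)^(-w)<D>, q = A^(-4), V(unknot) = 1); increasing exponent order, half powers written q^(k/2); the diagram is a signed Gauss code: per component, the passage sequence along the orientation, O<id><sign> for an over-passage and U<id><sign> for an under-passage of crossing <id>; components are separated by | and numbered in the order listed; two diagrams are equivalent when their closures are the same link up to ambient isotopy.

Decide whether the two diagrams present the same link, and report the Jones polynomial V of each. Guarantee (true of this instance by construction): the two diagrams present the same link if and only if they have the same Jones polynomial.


same link: yes
V(D1) = -q^(-5/2) - q^(-1/2)  [7 crossings, <D> = A^-1 + A^7, w = -1]
V(D2) = -q^(-5/2) - q^(-1/2)  (w -1, c 9, <D> = A^-1 + A^7)
note: all 2 diagrams share one V(q), hence one class


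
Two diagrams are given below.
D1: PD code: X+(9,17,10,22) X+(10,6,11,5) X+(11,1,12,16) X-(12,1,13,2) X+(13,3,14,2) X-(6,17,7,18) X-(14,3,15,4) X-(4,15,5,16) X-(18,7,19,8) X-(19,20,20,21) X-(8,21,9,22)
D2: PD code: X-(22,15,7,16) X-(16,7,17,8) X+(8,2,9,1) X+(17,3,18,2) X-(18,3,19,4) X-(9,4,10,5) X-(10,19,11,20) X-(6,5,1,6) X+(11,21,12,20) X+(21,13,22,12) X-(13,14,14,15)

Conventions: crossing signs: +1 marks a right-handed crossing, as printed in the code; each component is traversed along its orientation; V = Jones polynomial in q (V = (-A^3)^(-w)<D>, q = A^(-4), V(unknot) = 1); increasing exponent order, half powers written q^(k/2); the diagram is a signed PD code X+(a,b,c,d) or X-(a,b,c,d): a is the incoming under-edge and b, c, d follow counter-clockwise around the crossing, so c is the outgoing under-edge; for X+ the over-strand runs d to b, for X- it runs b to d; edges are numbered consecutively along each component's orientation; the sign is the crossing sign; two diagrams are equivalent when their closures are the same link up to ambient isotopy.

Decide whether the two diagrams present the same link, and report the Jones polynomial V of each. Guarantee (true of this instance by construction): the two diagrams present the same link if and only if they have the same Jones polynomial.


equivalent: no
V(D1) = -q^(-5/2) - q^(-1/2)  (w -3, c 11, <D> = A^-7 + A)
D2 (bracket A^-11 + A^-7; 11 crossings at w = -3): V = -q^(-1/2) - q^(1/2)
why: 2 classes among 2 diagrams; unequal V(q) rules out equality


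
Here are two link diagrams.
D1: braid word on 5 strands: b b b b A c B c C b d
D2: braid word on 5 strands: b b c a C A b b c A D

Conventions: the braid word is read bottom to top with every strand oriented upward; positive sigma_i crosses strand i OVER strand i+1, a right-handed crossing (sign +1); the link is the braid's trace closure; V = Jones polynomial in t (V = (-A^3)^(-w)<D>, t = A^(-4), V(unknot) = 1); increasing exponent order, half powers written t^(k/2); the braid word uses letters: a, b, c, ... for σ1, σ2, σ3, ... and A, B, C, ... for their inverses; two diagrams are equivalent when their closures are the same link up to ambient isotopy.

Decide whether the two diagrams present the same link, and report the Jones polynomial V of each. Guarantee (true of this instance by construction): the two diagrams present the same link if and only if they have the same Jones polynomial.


equivalent: yes
V(D1) = -t^(3/2) - t^(7/2) + t^(9/2) - t^(11/2)  (w +5, c 11, <D> = A^-7 - A^-3 + A + A^9)
D2 (bracket A^-13 - A^-9 + A^-5 + A^3; 11 crossings at w = +3): V = -t^(3/2) - t^(7/2) + t^(9/2) - t^(11/2)
why: one V(t) for all 2 diagrams — one class (guaranteed)


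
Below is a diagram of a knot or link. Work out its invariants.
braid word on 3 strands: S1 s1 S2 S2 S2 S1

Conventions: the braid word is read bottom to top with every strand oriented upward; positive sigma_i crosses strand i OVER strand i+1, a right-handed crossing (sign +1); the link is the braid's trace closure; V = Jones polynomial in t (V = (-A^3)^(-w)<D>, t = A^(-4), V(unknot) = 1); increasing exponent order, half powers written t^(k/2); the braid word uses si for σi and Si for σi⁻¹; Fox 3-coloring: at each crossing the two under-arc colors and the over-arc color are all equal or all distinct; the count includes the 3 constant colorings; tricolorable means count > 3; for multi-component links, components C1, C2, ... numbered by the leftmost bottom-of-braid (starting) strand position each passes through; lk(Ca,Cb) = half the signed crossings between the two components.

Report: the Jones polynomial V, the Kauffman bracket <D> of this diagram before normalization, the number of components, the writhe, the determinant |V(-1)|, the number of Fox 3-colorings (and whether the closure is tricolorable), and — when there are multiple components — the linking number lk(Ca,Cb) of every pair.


V(t) = -t^-4 + t^-3 + t^-1
bracket: A^-8 + 1 - A^4, w = -4
1 component, writhe -4, over 6 crossings
det 3, colorings 9 of 3^6 — tricolorable
observation: |V(-1)| = 3: so tricolorable, since 3 divides 3


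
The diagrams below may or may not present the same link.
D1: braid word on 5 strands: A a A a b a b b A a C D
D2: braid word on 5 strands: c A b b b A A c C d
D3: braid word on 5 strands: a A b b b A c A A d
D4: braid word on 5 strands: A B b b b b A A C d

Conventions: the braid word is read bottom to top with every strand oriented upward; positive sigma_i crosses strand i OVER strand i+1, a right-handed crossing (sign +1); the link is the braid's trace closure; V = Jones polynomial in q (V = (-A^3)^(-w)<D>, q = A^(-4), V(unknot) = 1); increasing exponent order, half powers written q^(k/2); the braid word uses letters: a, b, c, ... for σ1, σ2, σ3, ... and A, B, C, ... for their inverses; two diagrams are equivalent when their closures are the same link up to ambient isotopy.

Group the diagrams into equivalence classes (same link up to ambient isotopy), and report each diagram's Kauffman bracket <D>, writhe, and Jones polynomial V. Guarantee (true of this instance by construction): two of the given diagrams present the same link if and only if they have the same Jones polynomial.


grouping into links: {D1} | {D2, D3, D4}
V(D1) = q + q^3 - q^4  (w +2, c 12, <D> = -A^-10 + A^-6 + A^2)
V(D2) = -q^-3 + q^-2 - q^-1 + 3 - q + q^2 - q^3  (w +2, c 10, <D> = -A^-6 + A^-2 - A^2 + 3A^6 - A^10 + A^14 - A^18)
V(D3) = -q^-3 + q^-2 - q^-1 + 3 - q + q^2 - q^3  (w +2, c 10, <D> = -A^-6 + A^-2 - A^2 + 3A^6 - A^10 + A^14 - A^18)
V(D4) = -q^-3 + q^-2 - q^-1 + 3 - q + q^2 - q^3  (w 0, c 10, <D> = -A^-12 + A^-8 - A^-4 + 3 - A^4 + A^8 - A^12)
why: 2 values of V(q) split the 4 diagrams


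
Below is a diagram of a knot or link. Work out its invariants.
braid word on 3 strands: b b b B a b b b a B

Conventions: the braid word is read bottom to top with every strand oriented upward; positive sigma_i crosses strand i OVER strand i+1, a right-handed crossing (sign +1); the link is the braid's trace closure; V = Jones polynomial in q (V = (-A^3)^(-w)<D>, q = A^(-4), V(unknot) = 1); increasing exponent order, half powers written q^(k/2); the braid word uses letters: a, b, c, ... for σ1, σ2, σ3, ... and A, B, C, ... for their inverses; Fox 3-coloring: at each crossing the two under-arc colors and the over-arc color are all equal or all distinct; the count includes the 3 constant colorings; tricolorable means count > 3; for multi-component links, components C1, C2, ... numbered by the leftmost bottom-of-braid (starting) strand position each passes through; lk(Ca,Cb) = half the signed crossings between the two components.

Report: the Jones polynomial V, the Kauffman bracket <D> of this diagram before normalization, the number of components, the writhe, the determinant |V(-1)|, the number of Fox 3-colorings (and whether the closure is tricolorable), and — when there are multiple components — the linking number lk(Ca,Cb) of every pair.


Jones polynomial: V(q) = q^2 + q^4 - q^5 + q^6 - q^7
<D> = -A^-10 + A^-6 - A^-2 + A^2 + A^10; writhe +6
components 1, writhe +6 (10 crossings)
3-colorings: 3 of 3^10, det 5 — not tricolorable
note: w = +6 shifts under R1 moves; the (-A^3)^(-6) factor cancels that in V


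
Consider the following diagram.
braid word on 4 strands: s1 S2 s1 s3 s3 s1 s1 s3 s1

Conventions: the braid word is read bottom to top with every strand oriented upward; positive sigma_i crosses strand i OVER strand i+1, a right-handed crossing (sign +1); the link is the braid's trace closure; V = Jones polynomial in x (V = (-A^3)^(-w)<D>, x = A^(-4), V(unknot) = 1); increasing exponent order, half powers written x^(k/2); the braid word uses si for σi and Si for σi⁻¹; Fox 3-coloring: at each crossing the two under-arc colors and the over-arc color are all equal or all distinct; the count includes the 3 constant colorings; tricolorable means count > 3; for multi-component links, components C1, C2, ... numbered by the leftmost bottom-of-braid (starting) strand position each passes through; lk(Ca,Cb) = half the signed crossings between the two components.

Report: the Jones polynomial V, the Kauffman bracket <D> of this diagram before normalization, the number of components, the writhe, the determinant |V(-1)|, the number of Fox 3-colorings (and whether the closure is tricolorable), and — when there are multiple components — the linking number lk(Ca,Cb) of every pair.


Jones polynomial: V(x) = x^3 + 2x^5 - 2x^6 + 2x^7 - 3x^8 + 2x^9 - 2x^10 + x^11
<D> = -A^-23 + 2A^-19 - 2A^-15 + 3A^-11 - 2A^-7 + 2A^-3 - 2A - A^9; writhe +7
components 1, writhe +7 (9 crossings)
3-colorings: 9 of 3^9, det 15 — tricolorable
note: |V(-1)| = 15: so tricolorable, since 3 divides 15


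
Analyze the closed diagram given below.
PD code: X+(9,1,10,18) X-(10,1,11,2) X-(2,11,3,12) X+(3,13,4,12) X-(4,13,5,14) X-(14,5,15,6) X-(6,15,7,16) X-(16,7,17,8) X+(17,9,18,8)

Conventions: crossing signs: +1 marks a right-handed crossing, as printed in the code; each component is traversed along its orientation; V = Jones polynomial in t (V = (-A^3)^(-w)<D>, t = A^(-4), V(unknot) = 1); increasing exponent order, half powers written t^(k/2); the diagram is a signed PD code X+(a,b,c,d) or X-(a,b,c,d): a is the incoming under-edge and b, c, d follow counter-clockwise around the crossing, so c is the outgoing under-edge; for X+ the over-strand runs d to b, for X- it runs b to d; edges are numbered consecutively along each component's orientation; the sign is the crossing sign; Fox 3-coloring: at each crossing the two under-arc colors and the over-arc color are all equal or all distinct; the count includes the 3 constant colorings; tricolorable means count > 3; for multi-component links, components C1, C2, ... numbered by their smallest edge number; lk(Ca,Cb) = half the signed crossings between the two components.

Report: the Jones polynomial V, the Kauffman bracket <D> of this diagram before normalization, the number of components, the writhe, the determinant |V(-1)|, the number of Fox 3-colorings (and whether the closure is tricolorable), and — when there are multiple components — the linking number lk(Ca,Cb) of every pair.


V = -t^-4 + t^-3 + t^-1
<D> = -A^-5 - A^3 + A^7 (w = -3)
1 component over 9 crossings, w = -3
9 Fox colorings among 3^9, |V(-1)| = 3: tricolorable
why: the span of V is 3, forcing >= 3 crossings in any diagram


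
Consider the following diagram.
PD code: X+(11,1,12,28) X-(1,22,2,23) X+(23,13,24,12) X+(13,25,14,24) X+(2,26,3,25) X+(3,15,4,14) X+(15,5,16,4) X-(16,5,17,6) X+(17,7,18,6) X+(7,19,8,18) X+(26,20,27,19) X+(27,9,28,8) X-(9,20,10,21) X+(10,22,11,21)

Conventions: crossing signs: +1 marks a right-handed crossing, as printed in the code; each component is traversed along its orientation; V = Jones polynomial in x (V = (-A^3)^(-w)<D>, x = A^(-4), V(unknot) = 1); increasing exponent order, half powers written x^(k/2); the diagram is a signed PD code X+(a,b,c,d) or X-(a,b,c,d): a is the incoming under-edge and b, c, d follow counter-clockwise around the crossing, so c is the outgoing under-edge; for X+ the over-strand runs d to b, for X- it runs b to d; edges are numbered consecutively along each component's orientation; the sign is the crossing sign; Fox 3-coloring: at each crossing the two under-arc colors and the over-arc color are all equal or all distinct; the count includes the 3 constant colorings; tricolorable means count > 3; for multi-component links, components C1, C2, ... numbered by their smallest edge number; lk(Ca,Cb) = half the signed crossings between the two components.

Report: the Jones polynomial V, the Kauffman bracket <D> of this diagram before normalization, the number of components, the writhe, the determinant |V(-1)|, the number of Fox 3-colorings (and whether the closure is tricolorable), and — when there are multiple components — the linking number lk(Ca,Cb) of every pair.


V = x^3 + x^5 - x^8
<D> = -A^-8 + A^4 + A^12 (w = +8)
1 component over 14 crossings, w = +8
9 Fox colorings among 3^14, |V(-1)| = 3: tricolorable
why: w = +8 (over 14 crossings) is diagram-only; (-A^3)^(-8) removes it from V


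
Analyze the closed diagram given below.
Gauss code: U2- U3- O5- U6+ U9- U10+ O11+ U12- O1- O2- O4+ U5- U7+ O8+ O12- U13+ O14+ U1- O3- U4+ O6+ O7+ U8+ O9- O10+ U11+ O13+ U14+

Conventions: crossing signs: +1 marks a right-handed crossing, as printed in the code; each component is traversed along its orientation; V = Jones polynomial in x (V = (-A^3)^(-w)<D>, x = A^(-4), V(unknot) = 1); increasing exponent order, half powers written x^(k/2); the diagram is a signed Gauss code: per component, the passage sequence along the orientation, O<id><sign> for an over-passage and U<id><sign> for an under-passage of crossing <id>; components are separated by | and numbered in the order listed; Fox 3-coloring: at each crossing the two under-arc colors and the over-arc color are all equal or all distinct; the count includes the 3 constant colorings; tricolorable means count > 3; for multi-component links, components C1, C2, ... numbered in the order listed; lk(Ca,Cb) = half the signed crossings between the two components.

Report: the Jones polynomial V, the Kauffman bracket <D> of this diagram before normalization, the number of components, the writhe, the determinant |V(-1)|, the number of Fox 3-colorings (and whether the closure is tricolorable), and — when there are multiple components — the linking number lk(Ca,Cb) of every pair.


V(x) = -x^-1 + 2 - x + 2x^2 - x^3 + x^4 - x^5
bracket: -A^-14 + A^-10 - A^-6 + 2A^-2 - A^2 + 2A^6 - A^10, w = +2
1 component, writhe +2, over 14 crossings
det 9, colorings 9 of 3^14 — tricolorable
observation: the span of V is 6, forcing >= 6 crossings in any diagram


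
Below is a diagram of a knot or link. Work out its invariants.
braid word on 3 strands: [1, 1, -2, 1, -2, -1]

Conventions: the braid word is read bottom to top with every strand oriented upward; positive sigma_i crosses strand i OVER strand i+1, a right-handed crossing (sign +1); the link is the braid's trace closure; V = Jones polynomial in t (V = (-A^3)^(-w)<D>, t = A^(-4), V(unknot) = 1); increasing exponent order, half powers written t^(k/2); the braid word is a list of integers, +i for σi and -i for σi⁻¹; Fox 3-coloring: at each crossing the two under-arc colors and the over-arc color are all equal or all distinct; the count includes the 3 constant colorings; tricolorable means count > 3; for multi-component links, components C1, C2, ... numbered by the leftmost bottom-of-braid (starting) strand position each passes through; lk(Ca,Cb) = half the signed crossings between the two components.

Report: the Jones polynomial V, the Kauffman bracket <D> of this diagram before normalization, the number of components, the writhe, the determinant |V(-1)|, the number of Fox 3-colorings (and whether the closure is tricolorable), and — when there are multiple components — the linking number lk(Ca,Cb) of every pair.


V(t) = t^-2 - t^-1 + 1 - t + t^2
bracket: A^-8 - A^-4 + 1 - A^4 + A^8, w = 0
1 component, writhe 0, over 6 crossings
det 5, colorings 3 of 3^6 — not tricolorable
observation: det 5 = |V(-1)|; not divisible by 3, so not tricolorable


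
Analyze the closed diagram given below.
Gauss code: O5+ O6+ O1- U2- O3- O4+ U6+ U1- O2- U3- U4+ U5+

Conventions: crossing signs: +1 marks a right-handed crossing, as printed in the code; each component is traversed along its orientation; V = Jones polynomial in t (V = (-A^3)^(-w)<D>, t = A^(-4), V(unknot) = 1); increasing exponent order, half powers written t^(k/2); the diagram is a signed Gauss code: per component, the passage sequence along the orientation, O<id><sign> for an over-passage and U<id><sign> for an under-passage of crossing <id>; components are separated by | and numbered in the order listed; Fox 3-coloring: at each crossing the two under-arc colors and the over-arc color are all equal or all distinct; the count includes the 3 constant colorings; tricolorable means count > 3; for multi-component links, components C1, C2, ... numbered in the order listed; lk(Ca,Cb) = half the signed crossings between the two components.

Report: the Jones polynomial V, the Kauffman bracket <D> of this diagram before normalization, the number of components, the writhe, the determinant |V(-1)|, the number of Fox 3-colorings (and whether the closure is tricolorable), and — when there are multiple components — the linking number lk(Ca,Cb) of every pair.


V = 1
<D> = 1 (w = 0)
1 component over 6 crossings, w = 0
3 Fox colorings among 3^6, |V(-1)| = 1: not tricolorable
why: w = 0 shifts under R1 moves; the (-A^3)^(0) factor cancels that in V


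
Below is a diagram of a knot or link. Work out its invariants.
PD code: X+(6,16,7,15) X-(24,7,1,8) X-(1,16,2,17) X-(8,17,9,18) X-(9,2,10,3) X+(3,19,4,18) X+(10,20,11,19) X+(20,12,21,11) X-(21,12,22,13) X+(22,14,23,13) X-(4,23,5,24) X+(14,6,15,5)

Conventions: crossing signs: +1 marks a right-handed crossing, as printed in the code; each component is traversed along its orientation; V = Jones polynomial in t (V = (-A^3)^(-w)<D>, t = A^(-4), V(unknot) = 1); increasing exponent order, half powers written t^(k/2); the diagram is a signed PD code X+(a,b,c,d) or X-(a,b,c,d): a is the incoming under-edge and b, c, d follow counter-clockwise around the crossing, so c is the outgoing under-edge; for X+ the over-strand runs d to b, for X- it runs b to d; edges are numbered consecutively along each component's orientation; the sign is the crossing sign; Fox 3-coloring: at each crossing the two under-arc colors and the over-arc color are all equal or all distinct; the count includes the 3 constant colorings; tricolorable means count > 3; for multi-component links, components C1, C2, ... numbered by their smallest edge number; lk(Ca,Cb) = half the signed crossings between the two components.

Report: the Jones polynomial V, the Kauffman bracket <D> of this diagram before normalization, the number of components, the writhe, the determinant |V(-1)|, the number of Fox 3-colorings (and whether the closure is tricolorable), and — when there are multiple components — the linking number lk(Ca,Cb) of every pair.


V = -t^-3 + 2t^-2 - 2t^-1 + 3 - 2t + 2t^2 - t^3
<D> = -A^-12 + 2A^-8 - 2A^-4 + 3 - 2A^4 + 2A^8 - A^12 (w = 0)
1 component over 12 crossings, w = 0
3 Fox colorings among 3^12, |V(-1)| = 13: not tricolorable
why: det 13 = |V(-1)|; not divisible by 3, so not tricolorable


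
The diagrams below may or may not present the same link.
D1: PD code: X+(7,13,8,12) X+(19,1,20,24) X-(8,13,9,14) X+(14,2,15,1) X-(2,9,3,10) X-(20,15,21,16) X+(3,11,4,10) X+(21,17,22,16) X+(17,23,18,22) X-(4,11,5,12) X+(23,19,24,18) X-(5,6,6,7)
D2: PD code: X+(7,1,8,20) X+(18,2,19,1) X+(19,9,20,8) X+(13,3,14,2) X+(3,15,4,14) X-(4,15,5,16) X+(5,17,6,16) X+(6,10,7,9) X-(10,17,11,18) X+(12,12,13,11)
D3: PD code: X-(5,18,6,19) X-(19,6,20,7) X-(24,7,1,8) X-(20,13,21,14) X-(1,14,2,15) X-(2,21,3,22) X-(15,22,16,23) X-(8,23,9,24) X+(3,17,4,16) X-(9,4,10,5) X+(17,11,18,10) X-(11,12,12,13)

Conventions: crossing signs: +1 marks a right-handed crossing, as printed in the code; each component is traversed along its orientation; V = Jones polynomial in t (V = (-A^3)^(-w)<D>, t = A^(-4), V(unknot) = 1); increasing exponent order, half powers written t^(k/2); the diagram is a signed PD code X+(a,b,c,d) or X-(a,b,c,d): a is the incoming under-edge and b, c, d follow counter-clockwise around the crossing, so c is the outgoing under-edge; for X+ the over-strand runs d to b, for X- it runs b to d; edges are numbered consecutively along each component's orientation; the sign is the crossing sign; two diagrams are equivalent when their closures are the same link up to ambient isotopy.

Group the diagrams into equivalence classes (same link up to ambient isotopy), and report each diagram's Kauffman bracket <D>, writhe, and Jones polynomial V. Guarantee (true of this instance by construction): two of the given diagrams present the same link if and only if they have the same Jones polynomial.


equivalence classes: {D1} | {D2} | {D3}
D1 (bracket -A^-10 + A^-6 + A^2; 12 crossings at w = +2): V = t + t^3 - t^4
V(D2) = t - t^2 + 2t^3 - t^4 + t^5 - t^6  (w +6, c 10, <D> = -A^-6 + A^-2 - A^2 + 2A^6 - A^10 + A^14)
V(D3) = -t^-9 + 2t^-8 - 3t^-7 + 3t^-6 - 3t^-5 + 3t^-4 - t^-3 + t^-2  (w -8, c 12, <D> = A^-16 - A^-12 + 3A^-8 - 3A^-4 + 3 - 3A^4 + 2A^8 - A^12)
observation: V(t) takes 3 values over 3 diagrams, fixing the grouping


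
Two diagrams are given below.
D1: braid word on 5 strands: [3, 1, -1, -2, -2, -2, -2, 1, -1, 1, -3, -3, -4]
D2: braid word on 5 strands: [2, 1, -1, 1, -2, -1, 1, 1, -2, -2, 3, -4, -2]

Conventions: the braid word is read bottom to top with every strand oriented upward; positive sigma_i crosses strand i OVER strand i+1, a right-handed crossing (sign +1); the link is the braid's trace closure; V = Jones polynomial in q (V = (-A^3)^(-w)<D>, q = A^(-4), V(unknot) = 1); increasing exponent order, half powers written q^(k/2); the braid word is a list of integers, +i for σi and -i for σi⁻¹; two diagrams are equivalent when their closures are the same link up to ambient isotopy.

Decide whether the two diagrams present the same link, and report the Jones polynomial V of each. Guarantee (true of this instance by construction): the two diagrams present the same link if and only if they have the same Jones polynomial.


equivalent: no
V(D1) = -q^(-11/2) + q^(-9/2) - q^(-7/2) - q^(-3/2)  (w -5, c 13, <D> = A^-9 + A^-1 - A^3 + A^7)
V(D2) = q^(-7/2) - 2q^(-5/2) + q^(-3/2) - 2q^(-1/2) + q^(1/2) - q^(3/2)  [13 crossings, <D> = A^-9 - A^-5 + 2A^-1 - A^3 + 2A^7 - A^11, w = -1]
key observation: comparing 2 Jones polynomials yields 2 groups
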